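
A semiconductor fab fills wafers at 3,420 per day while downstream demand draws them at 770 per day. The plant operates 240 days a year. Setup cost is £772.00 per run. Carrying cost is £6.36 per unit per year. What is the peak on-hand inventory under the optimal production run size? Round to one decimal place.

I_max ≈ 5,896.0 wafers

Annual demand D = 770 × 240 = 184,800.
Production build-up factor (1 − d/p) = 1 − 770/3,420 = 0.7749.
Q* = √(2DS / (H(1 − d/p))) = √(2 × 184,800 × 772 / (6.36 × 0.7749)).
= √(285,331,200 / 4.9281) ≈ 7609.151.
Maximum inventory = Q*(1 − d/p) = 7609.151 × 0.7749 ≈ 5895.979.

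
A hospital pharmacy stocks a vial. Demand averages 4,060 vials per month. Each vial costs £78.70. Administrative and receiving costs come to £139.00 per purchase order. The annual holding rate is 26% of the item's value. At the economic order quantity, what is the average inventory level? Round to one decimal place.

Average inventory ≈ 406.8 vials

Annual demand D = 4,060 × 12 = 48,720.
Holding cost H = 0.26 × £78.70 = £20.4620 per unit per year.
Q* = √(2DS/H) = √(2 × 48,720 × 139 / 20.462) ≈ 813.58.
Average inventory = Q*/2 ≈ 813.58 / 2 = 406.792.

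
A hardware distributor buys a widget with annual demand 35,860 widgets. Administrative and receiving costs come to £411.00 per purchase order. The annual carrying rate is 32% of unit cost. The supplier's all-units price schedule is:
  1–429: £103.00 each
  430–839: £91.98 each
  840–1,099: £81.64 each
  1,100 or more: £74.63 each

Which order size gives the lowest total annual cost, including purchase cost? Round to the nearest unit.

Holding cost per unit per year at price C is H = 0.32·C.
Candidates are each tier's EOQ (if it falls in that tier) and each price-break quantity.
Tier 1 (£103.00): EOQ = 945.7 exceeds tier's upper bound 429, so this tier is dominated.
Tier 2 (£91.98): EOQ = 1000.7 exceeds tier's upper bound 839, so this tier is dominated.
EOQ at £81.64 = 1062.2 (feasible in tier 3): TC = 35,860×£81.64 + (35,860/1062.2)×411 + (1062.2/2)×0.32×£81.64 = £2,955,360.69.
EOQ at £74.63 = 1111.0 (feasible in tier 4): TC = 35,860×£74.63 + (35,860/1111.0)×411 + (1111.0/2)×0.32×£74.63 = £2,702,763.97.
Lowest total cost is £2,702,763.97 at Q = 1111.0.

Q* ≈ 1,111 widgets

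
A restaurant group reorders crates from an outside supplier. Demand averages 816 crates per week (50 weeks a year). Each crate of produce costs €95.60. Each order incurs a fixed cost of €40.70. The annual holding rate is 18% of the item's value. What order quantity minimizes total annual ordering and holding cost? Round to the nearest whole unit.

Annual demand D = 816 × 50 = 40,800.
Holding cost H = 0.18 × €95.60 = €17.2080 per unit per year.
EOQ = √(2DS / H) = √(2 × 40,800 × 40.7 / 17.208).
= √(3,321,120 / 17.208) = √192,998.6053 ≈ 439.316.

Q* ≈ 439 crates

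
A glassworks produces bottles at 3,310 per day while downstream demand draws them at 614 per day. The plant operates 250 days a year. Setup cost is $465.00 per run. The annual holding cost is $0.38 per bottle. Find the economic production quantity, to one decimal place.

Annual demand D = 614 × 250 = 153,500.
Production build-up factor (1 − d/p) = 1 − 614/3,310 = 0.8145.
Q* = √(2DS / (H(1 − d/p))) = √(2 × 153,500 × 465 / (0.38 × 0.8145)).
= √(142,755,000 / 0.3095) ≈ 21476.224.

Q* ≈ 21,476.2 bottles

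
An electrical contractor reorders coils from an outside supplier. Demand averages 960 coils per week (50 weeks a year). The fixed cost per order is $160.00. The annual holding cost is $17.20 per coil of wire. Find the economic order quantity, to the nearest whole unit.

Q* ≈ 945 coils

Annual demand D = 960 × 50 = 48,000.
EOQ = √(2DS / H) = √(2 × 48,000 × 160 / 17.2).
= √(15,360,000 / 17.2) = √893,023.2558 ≈ 944.999.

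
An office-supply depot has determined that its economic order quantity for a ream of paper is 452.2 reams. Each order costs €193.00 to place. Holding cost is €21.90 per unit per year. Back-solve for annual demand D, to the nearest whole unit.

D ≈ 11,602 reams per year

Squaring Q* = √(2DS/H) gives Q*² = 2DS/H.
From Q* = √(2DS/H): D = Q*²H / (2S) = 452.2² × 21.9 / (2 × 193) = 11601.601.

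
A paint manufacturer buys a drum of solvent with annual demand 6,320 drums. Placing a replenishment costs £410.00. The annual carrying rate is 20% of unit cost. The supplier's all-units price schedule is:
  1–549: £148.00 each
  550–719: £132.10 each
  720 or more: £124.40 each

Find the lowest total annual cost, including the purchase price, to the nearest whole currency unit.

Holding cost per unit per year at price C is H = 0.20·C.
Candidates are each tier's EOQ (if it falls in that tier) and each price-break quantity.
EOQ at £148.00 = 418.4 (feasible in tier 1): TC = 6,320×£148.00 + (6,320/418.4)×410 + (418.4/2)×0.20×£148.00 = £947,745.44.
EOQ at £132.10 = 442.9 < 550, so use break Q=550: TC = 6,320×£132.10 + (6,320/550.0)×410 + (550.0/2)×0.20×£132.10 = £846,848.77.
EOQ at £124.40 = 456.4 < 720, so use break Q=720: TC = 6,320×£124.40 + (6,320/720.0)×410 + (720.0/2)×0.20×£124.40 = £798,763.69.
Lowest total cost among the candidates is at Q = 720.0.

TC* ≈ £798,764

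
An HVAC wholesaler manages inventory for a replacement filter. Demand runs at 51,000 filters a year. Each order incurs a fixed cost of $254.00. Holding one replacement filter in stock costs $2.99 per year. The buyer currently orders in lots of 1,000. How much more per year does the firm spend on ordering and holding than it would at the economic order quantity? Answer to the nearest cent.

EOQ = √(2DS/H) = √(2 × 51,000 × 254 / 2.99) ≈ 2943.62.
Cost at Q* = (D/Q*)S + (Q*/2)H = √(2DSH) ≈ $8,801.42.
Cost at Q = 1,000: (51,000/1,000)×254 + (1,000/2)×2.99 = $12,954.00 + $1,495.00 = $14,449.00.
Excess = $14,449.00 − $8,801.42 = $5,647.58.

Extra cost ≈ $5,647.58 per year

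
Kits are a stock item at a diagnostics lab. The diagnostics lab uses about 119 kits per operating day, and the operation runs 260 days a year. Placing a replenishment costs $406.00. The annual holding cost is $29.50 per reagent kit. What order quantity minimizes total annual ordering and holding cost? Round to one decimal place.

Q* ≈ 922.8 kits

Annual demand D = 119 × 260 = 30,940.
EOQ = √(2DS / H) = √(2 × 30,940 × 406 / 29.5).
= √(25,123,280 / 29.5) = √851,636.6102 ≈ 922.842.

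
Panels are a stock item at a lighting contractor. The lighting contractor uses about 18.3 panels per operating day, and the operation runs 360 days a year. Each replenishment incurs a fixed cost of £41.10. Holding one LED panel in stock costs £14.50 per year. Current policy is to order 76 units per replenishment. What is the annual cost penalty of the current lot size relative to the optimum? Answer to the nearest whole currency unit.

Extra cost ≈ £1,312 per year

Annual demand D = 18.3 × 360 = 6,588.
EOQ = √(2DS/H) = √(2 × 6,588 × 41.1 / 14.5) ≈ 193.25.
Cost at Q* = (D/Q*)S + (Q*/2)H = √(2DSH) ≈ £2,802.18.
Cost at Q = 76: (6,588/76)×41.1 + (76/2)×14.5 = £3,562.72 + £551.00 = £4,113.72.
Excess = £4,113.72 − £2,802.18 = £1,311.54.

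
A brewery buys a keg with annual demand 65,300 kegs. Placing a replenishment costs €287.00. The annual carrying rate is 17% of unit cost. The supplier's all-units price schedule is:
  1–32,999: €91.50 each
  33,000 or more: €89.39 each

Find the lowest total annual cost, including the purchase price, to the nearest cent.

TC* ≈ €5,999,096.13

Holding cost per unit per year at price C is H = 0.17·C.
For each price level, check whether its EOQ is feasible; otherwise the best quantity at that price is the breakpoint.
EOQ at €91.50 = 1552.3 (feasible in tier 1): TC = 65,300×€91.50 + (65,300/1552.3)×287 + (1552.3/2)×0.17×€91.50 = €5,999,096.13.
EOQ at €89.39 = 1570.5 < 33000, so use break Q=33000: TC = 65,300×€89.39 + (65,300/33000.0)×287 + (33000.0/2)×0.17×€89.39 = €6,088,473.86.
Lowest total cost among the candidates is at Q = 1552.3.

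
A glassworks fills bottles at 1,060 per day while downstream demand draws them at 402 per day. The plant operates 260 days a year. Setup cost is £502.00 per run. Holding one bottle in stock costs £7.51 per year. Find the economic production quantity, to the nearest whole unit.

Annual demand D = 402 × 260 = 104,520.
Production build-up factor (1 − d/p) = 1 − 402/1,060 = 0.6208.
Q* = √(2DS / (H(1 − d/p))) = √(2 × 104,520 × 502 / (7.51 × 0.6208)).
= √(104,938,080 / 4.6619) ≈ 4744.458.

Q* ≈ 4,744 bottles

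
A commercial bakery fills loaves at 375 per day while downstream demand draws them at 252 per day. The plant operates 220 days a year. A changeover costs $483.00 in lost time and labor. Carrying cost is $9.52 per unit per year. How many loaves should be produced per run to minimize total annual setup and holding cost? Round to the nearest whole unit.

Q* ≈ 4,141 loaves

Annual demand D = 252 × 220 = 55,440.
Production build-up factor (1 − d/p) = 1 − 252/375 = 0.3280.
Q* = √(2DS / (H(1 − d/p))) = √(2 × 55,440 × 483 / (9.52 × 0.3280)).
= √(53,555,040 / 3.1226) ≈ 4141.377.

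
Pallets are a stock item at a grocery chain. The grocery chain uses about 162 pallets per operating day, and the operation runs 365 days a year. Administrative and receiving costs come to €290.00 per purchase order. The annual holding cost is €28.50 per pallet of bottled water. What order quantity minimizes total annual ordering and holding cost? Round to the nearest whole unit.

Q* ≈ 1,097 pallets

Annual demand D = 162 × 365 = 59,130.
EOQ = √(2DS / H) = √(2 × 59,130 × 290 / 28.5).
= √(34,295,400 / 28.5) = √1,203,347.3684 ≈ 1096.972.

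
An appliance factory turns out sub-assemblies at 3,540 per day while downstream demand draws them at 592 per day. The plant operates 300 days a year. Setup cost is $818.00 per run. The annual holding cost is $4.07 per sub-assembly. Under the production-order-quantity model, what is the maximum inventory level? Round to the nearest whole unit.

Annual demand D = 592 × 300 = 177,600.
Production build-up factor (1 − d/p) = 1 − 592/3,540 = 0.8328.
Q* = √(2DS / (H(1 − d/p))) = √(2 × 177,600 × 818 / (4.07 × 0.8328)).
= √(290,553,600 / 3.3894) ≈ 9258.781.
Maximum inventory = Q*(1 − d/p) = 9258.781 × 0.8328 ≈ 7710.420.

I_max ≈ 7,710 sub-assemblies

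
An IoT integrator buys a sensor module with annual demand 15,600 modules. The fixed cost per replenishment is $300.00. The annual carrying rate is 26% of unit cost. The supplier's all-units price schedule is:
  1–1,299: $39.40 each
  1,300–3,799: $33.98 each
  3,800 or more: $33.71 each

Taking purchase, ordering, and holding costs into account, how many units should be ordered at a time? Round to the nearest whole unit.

Q* ≈ 1,300 modules

Holding cost per unit per year at price C is H = 0.26·C.
For each price level, check whether its EOQ is feasible; otherwise the best quantity at that price is the breakpoint.
EOQ at $39.40 = 955.9 (feasible in tier 1): TC = 15,600×$39.40 + (15,600/955.9)×300 + (955.9/2)×0.26×$39.40 = $624,432.03.
EOQ at $33.98 = 1029.3 < 1300, so use break Q=1300: TC = 15,600×$33.98 + (15,600/1300.0)×300 + (1300.0/2)×0.26×$33.98 = $539,430.62.
EOQ at $33.71 = 1033.4 < 3800, so use break Q=3800: TC = 15,600×$33.71 + (15,600/3800.0)×300 + (3800.0/2)×0.26×$33.71 = $543,760.32.
Lowest total cost is $539,430.62 at Q = 1300.0.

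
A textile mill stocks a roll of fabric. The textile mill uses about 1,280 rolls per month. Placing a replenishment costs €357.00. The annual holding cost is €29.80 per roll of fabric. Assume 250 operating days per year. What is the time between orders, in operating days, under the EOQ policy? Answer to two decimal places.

Annual demand D = 1,280 × 12 = 15,360.
EOQ = √(2DS/H) = √(2 × 15,360 × 357 / 29.8) ≈ 606.65.
Cycle time = Q*/D × 250 = 606.65 / 15,360 × 250 ≈ 9.874 days.

T ≈ 9.87 days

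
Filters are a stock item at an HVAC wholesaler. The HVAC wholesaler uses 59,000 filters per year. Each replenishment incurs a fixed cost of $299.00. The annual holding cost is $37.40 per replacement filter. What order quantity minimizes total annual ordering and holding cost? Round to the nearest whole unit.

EOQ = √(2DS / H) = √(2 × 59,000 × 299 / 37.4).
= √(35,282,000 / 37.4) = √943,368.984 ≈ 971.272.

Q* ≈ 971 filters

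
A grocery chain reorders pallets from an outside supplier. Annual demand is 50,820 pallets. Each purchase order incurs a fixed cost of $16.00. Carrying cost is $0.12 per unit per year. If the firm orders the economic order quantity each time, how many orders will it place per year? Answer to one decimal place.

Q* = √(2DS/H) = √(2 × 50,820 × 16 / 0.12) ≈ 3681.30.
Orders per year = D / Q* = 50,820 / 3681.30 ≈ 13.805.

N ≈ 13.8 orders per year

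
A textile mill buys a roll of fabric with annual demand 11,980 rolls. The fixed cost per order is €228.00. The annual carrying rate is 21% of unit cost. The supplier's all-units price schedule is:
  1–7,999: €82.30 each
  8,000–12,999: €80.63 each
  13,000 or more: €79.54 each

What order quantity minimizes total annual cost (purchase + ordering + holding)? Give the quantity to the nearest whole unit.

Q* ≈ 562 rolls

Holding cost per unit per year at price C is H = 0.21·C.
Evaluate total cost at each tier's feasible EOQ or, if the EOQ is below the tier, at the tier's minimum quantity.
EOQ at €82.30 = 562.2 (feasible in tier 1): TC = 11,980×€82.30 + (11,980/562.2)×228 + (562.2/2)×0.21×€82.30 = €995,670.74.
EOQ at €80.63 = 568.0 < 8000, so use break Q=8000: TC = 11,980×€80.63 + (11,980/8000.0)×228 + (8000.0/2)×0.21×€80.63 = €1,034,018.03.
EOQ at €79.54 = 571.9 < 13000, so use break Q=13000: TC = 11,980×€79.54 + (11,980/13000.0)×228 + (13000.0/2)×0.21×€79.54 = €1,061,671.41.
Lowest total cost is €995,670.74 at Q = 562.2.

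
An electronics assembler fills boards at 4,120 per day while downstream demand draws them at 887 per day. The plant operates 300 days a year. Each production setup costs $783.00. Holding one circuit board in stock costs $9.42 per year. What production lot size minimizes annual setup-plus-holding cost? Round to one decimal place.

Q* ≈ 7,508.2 boards

Annual demand D = 887 × 300 = 266,100.
Production build-up factor (1 − d/p) = 1 − 887/4,120 = 0.7847.
Q* = √(2DS / (H(1 − d/p))) = √(2 × 266,100 × 783 / (9.42 × 0.7847)).
= √(416,712,600 / 7.392) ≈ 7508.248.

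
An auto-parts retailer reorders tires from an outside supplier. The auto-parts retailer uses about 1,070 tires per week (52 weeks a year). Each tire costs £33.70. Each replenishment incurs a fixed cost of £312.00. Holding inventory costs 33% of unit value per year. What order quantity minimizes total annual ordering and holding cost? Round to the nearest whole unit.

Q* ≈ 1,767 tires

Annual demand D = 1,070 × 52 = 55,640.
Holding cost H = 0.33 × £33.70 = £11.1210 per unit per year.
EOQ = √(2DS / H) = √(2 × 55,640 × 312 / 11.121).
= √(34,719,360 / 11.121) = √3,121,963.8522 ≈ 1766.908.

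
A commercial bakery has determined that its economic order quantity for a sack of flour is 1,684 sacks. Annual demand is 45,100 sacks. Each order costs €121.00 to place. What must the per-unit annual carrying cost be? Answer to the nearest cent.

The basic EOQ model gives Q* = √(2DS/H); rearrange for the unknown.
From Q* = √(2DS/H): H = 2DS / Q*² = 2 × 45,100 × 121 / 1,684² = 3.8486.

H ≈ €3.85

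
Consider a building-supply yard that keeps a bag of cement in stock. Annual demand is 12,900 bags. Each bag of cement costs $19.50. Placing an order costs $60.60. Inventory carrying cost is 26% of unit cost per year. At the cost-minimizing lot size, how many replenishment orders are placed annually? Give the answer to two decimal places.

Holding cost H = 0.26 × $19.50 = $5.0700 per unit per year.
Q* = √(2DS/H) = √(2 × 12,900 × 60.6 / 5.07) ≈ 555.32.
Orders per year = D / Q* = 12,900 / 555.32 ≈ 23.230.

N ≈ 23.23 orders per year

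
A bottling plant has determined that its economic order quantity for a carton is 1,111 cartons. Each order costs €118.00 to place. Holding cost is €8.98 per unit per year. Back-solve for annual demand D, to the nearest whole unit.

D ≈ 46,967 cartons per year

Squaring Q* = √(2DS/H) gives Q*² = 2DS/H.
From Q* = √(2DS/H): D = Q*²H / (2S) = 1,111² × 8.98 / (2 × 118) = 46966.960.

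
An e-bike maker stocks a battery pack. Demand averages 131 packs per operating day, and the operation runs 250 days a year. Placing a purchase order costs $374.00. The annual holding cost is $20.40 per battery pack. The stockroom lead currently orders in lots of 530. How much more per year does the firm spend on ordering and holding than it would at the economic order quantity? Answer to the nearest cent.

Extra cost ≈ $6,161.54 per year

Annual demand D = 131 × 250 = 32,750.
EOQ = √(2DS/H) = √(2 × 32,750 × 374 / 20.4) ≈ 1095.83.
Cost at Q* = (D/Q*)S + (Q*/2)H = √(2DSH) ≈ $22,354.84.
Cost at Q = 530: (32,750/530)×374 + (530/2)×20.4 = $23,110.38 + $5,406.00 = $28,516.38.
Excess = $28,516.38 − $22,354.84 = $6,161.54.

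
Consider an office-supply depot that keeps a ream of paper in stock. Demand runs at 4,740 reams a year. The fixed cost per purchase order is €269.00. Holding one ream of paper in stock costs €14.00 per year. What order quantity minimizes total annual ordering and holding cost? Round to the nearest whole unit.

EOQ = √(2DS / H) = √(2 × 4,740 × 269 / 14).
= √(2,550,120 / 14) = √182,151.4286 ≈ 426.792.

Q* ≈ 427 reams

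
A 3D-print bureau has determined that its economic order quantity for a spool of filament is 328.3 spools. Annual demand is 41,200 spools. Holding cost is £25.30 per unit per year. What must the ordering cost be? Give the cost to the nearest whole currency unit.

S ≈ £33

The basic EOQ model gives Q* = √(2DS/H); rearrange for the unknown.
From Q* = √(2DS/H): S = Q*²H / (2D) = 328.3² × 25.3 / (2 × 41,200) = 33.0929.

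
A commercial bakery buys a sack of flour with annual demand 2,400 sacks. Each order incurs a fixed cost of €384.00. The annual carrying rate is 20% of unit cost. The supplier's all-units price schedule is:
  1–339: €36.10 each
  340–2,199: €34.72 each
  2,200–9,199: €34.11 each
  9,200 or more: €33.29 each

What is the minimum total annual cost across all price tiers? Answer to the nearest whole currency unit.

Holding cost per unit per year at price C is H = 0.20·C.
Evaluate total cost at each tier's feasible EOQ or, if the EOQ is below the tier, at the tier's minimum quantity.
Tier 1 (€36.10): EOQ = 505.3 exceeds tier's upper bound 339, so this tier is dominated.
EOQ at €34.72 = 515.2 (feasible in tier 2): TC = 2,400×€34.72 + (2,400/515.2)×384 + (515.2/2)×0.20×€34.72 = €86,905.59.
EOQ at €34.11 = 519.8 < 2200, so use break Q=2200: TC = 2,400×€34.11 + (2,400/2200.0)×384 + (2200.0/2)×0.20×€34.11 = €89,787.11.
EOQ at €33.29 = 526.2 < 9200, so use break Q=9200: TC = 2,400×€33.29 + (2,400/9200.0)×384 + (9200.0/2)×0.20×€33.29 = €110,622.97.
Lowest total cost among the candidates is at Q = 515.2.

TC* ≈ €86,906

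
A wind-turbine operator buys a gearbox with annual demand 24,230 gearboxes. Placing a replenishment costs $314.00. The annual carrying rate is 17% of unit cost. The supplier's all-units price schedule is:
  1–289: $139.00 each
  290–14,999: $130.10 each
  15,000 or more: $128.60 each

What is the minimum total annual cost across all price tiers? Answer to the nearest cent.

Holding cost per unit per year at price C is H = 0.17·C.
Evaluate total cost at each tier's feasible EOQ or, if the EOQ is below the tier, at the tier's minimum quantity.
Tier 1 ($139.00): EOQ = 802.5 exceeds tier's upper bound 289, so this tier is dominated.
EOQ at $130.10 = 829.5 (feasible in tier 2): TC = 24,230×$130.10 + (24,230/829.5)×314 + (829.5/2)×0.17×$130.10 = $3,170,668.08.
EOQ at $128.60 = 834.3 < 15000, so use break Q=15000: TC = 24,230×$128.60 + (24,230/15000.0)×314 + (15000.0/2)×0.17×$128.60 = $3,280,450.21.
Lowest total cost among the candidates is at Q = 829.5.

TC* ≈ $3,170,668.08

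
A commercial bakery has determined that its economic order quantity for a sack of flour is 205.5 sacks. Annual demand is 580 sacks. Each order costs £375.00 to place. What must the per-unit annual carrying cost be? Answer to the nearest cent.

H ≈ £10.30

Squaring Q* = √(2DS/H) gives Q*² = 2DS/H.
From Q* = √(2DS/H): H = 2DS / Q*² = 2 × 580 × 375 / 205.5² = 10.3007.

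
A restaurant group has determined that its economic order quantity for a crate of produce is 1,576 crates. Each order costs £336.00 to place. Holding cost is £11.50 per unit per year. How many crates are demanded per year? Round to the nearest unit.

D ≈ 42,505 crates per year

Squaring Q* = √(2DS/H) gives Q*² = 2DS/H.
From Q* = √(2DS/H): D = Q*²H / (2S) = 1,576² × 11.5 / (2 × 336) = 42505.095.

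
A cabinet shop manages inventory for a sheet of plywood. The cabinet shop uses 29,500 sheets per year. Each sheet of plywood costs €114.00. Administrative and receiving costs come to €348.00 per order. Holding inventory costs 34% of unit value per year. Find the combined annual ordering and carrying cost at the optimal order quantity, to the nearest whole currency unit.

Holding cost H = 0.34 × €114.00 = €38.7600 per unit per year.
Q* = √(2DS/H) = √(2 × 29,500 × 348 / 38.76) ≈ 727.82.
At Q*, ordering cost (D/Q*)S equals holding cost (Q*/2)H, each = √(DSH/2).
Minimum total = √(2DSH) = √(2 × 29,500 × 348 × 38.76) ≈ 28210.287.

TC* ≈ €28,210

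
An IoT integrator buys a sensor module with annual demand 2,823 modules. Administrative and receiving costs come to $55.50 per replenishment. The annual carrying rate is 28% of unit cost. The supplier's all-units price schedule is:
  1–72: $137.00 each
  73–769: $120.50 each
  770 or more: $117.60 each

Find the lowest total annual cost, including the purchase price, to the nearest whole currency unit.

Holding cost per unit per year at price C is H = 0.28·C.
Evaluate total cost at each tier's feasible EOQ or, if the EOQ is below the tier, at the tier's minimum quantity.
Tier 1 ($137.00): EOQ = 90.4 exceeds tier's upper bound 72, so this tier is dominated.
EOQ at $120.50 = 96.4 (feasible in tier 2): TC = 2,823×$120.50 + (2,823/96.4)×55.5 + (96.4/2)×0.28×$120.50 = $343,423.04.
EOQ at $117.60 = 97.6 < 770, so use break Q=770: TC = 2,823×$117.60 + (2,823/770.0)×55.5 + (770.0/2)×0.28×$117.60 = $344,865.56.
Lowest total cost among the candidates is at Q = 96.4.

TC* ≈ $343,423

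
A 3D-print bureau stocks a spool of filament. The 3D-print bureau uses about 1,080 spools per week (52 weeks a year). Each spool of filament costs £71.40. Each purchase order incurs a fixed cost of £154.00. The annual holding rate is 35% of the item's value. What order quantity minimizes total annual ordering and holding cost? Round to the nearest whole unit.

Annual demand D = 1,080 × 52 = 56,160.
Holding cost H = 0.35 × £71.40 = £24.9900 per unit per year.
EOQ = √(2DS / H) = √(2 × 56,160 × 154 / 24.99).
= √(17,297,280 / 24.99) = √692,168.0672 ≈ 831.966.

Q* ≈ 832 spools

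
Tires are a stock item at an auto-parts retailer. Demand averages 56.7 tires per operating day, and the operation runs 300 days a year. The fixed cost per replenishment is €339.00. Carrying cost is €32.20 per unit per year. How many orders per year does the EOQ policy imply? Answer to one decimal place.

Annual demand D = 56.7 × 300 = 17,010.
Q* = √(2DS/H) = √(2 × 17,010 × 339 / 32.2) ≈ 598.47.
Orders per year = D / Q* = 17,010 / 598.47 ≈ 28.423.

N ≈ 28.4 orders per year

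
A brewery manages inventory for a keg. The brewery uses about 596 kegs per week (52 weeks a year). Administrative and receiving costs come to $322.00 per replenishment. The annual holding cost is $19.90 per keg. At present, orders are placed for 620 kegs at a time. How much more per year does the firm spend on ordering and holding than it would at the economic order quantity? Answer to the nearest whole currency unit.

Annual demand D = 596 × 52 = 30,992.
EOQ = √(2DS/H) = √(2 × 30,992 × 322 / 19.9) ≈ 1001.48.
Cost at Q* = (D/Q*)S + (Q*/2)H = √(2DSH) ≈ $19,929.40.
Cost at Q = 620: (30,992/620)×322 + (620/2)×19.9 = $16,095.85 + $6,169.00 = $22,264.85.
Excess = $22,264.85 − $19,929.40 = $2,335.44.

Extra cost ≈ $2,335 per year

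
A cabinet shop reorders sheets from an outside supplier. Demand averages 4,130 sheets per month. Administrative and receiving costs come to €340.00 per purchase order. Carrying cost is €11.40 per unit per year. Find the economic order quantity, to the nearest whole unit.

Q* ≈ 1,719 sheets

Annual demand D = 4,130 × 12 = 49,560.
EOQ = √(2DS / H) = √(2 × 49,560 × 340 / 11.4).
= √(33,700,800 / 11.4) = √2,956,210.5263 ≈ 1719.363.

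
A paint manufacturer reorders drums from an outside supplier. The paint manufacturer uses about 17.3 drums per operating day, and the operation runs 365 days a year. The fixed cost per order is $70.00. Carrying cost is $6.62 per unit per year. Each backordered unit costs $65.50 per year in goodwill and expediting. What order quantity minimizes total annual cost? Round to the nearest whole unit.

Annual demand D = 17.3 × 365 = 6,314.5.
With planned backorders, Q* = √(2DS/H) · √((H+B)/B).
√(2DS/H) = √(2 × 6,314.5 × 70 / 6.62) = 365.430.
√((H+B)/B) = √((6.62+65.5)/65.5) = 1.0493.
Q* ≈ 383.453.

Q* ≈ 383 drums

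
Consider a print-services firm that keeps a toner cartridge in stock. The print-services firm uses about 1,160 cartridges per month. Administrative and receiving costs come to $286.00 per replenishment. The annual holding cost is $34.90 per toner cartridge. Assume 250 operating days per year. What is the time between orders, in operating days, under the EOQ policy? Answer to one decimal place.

T ≈ 8.6 days

Annual demand D = 1,160 × 12 = 13,920.
The optimal lot size = √(2DS/H) = √(2 × 13,920 × 286 / 34.9) ≈ 477.64.
Cycle time = Q*/D × 250 = 477.64 / 13,920 × 250 ≈ 8.578 days.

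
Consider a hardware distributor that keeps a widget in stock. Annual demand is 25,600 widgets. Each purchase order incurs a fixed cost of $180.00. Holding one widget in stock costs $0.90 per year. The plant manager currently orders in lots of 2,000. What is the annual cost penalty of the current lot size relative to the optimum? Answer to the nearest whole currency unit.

Extra cost ≈ $324 per year

EOQ = √(2DS/H) = √(2 × 25,600 × 180 / 0.9) ≈ 3200.00.
Cost at Q* = (D/Q*)S + (Q*/2)H = √(2DSH) ≈ $2,880.00.
Cost at Q = 2,000: (25,600/2,000)×180 + (2,000/2)×0.9 = $2,304.00 + $900.00 = $3,204.00.
Excess = $3,204.00 − $2,880.00 = $324.00.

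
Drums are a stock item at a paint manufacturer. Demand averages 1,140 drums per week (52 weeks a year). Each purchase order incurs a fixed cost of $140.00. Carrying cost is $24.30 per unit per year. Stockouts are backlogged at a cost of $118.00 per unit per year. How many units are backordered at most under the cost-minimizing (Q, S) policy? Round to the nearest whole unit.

Annual demand D = 1,140 × 52 = 59,280.
With planned backorders, Q* = √(2DS/H) · √((H+B)/B).
√(2DS/H) = √(2 × 59,280 × 140 / 24.3) = 826.475.
√((H+B)/B) = √((24.3+118)/118) = 1.0981.
Q* ≈ 907.594.
S* = Q* · H/(H+B) = 907.594 × 24.3/142.3 ≈ 154.986.

S* ≈ 155 drums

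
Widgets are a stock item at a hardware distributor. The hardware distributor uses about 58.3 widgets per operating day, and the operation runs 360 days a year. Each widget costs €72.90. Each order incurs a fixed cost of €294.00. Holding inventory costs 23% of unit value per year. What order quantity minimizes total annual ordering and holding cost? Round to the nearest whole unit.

Annual demand D = 58.3 × 360 = 20,988.
Holding cost H = 0.23 × €72.90 = €16.7670 per unit per year.
EOQ = √(2DS / H) = √(2 × 20,988 × 294 / 16.767).
= √(12,340,944 / 16.767) = √736,025.7649 ≈ 857.919.

Q* ≈ 858 widgets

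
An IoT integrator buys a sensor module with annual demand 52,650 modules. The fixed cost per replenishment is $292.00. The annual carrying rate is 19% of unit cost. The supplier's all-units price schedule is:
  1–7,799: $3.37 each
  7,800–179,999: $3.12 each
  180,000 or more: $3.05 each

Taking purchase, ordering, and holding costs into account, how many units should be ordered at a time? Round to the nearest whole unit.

Holding cost per unit per year at price C is H = 0.19·C.
Evaluate total cost at each tier's feasible EOQ or, if the EOQ is below the tier, at the tier's minimum quantity.
EOQ at $3.37 = 6929.7 (feasible in tier 1): TC = 52,650×$3.37 + (52,650/6929.7)×292 + (6929.7/2)×0.19×$3.37 = $181,867.58.
EOQ at $3.12 = 7202.0 < 7800, so use break Q=7800: TC = 52,650×$3.12 + (52,650/7800.0)×292 + (7800.0/2)×0.19×$3.12 = $168,550.92.
EOQ at $3.05 = 7284.2 < 180000, so use break Q=180000: TC = 52,650×$3.05 + (52,650/180000.0)×292 + (180000.0/2)×0.19×$3.05 = $212,822.91.
Lowest total cost is $168,550.92 at Q = 7800.0.

Q* ≈ 7,800 modules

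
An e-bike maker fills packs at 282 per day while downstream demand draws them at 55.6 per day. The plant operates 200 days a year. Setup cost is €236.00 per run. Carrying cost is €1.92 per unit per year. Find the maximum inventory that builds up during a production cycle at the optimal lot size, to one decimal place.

Annual demand D = 55.6 × 200 = 11,120.
Production build-up factor (1 − d/p) = 1 − 55.6/282 = 0.8028.
Q* = √(2DS / (H(1 − d/p))) = √(2 × 11,120 × 236 / (1.92 × 0.8028)).
= √(5,248,640 / 1.5414) ≈ 1845.267.
Maximum inventory = Q*(1 − d/p) = 1845.267 × 0.8028 ≈ 1481.448.

I_max ≈ 1,481.4 packs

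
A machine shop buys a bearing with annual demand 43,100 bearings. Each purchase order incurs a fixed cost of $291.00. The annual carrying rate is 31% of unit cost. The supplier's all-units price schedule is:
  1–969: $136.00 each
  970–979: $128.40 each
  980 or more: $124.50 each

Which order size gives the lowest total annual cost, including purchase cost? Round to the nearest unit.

Q* ≈ 980 bearings

Holding cost per unit per year at price C is H = 0.31·C.
For each price level, check whether its EOQ is feasible; otherwise the best quantity at that price is the breakpoint.
EOQ at $136.00 = 771.3 (feasible in tier 1): TC = 43,100×$136.00 + (43,100/771.3)×291 + (771.3/2)×0.31×$136.00 = $5,894,119.99.
EOQ at $128.40 = 793.8 < 970, so use break Q=970: TC = 43,100×$128.40 + (43,100/970.0)×291 + (970.0/2)×0.31×$128.40 = $5,566,274.94.
EOQ at $124.50 = 806.2 < 980, so use break Q=980: TC = 43,100×$124.50 + (43,100/980.0)×291 + (980.0/2)×0.31×$124.50 = $5,397,659.61.
Lowest total cost is $5,397,659.61 at Q = 980.0.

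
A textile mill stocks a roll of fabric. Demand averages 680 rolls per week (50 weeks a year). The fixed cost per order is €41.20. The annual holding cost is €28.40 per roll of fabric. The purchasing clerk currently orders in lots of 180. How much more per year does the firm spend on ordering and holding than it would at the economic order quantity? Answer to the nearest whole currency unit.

Annual demand D = 680 × 50 = 34,000.
EOQ = √(2DS/H) = √(2 × 34,000 × 41.2 / 28.4) ≈ 314.08.
Cost at Q* = (D/Q*)S + (Q*/2)H = √(2DSH) ≈ €8,919.95.
Cost at Q = 180: (34,000/180)×41.2 + (180/2)×28.4 = €7,782.22 + €2,556.00 = €10,338.22.
Excess = €10,338.22 − €8,919.95 = €1,418.28.

Extra cost ≈ €1,418 per year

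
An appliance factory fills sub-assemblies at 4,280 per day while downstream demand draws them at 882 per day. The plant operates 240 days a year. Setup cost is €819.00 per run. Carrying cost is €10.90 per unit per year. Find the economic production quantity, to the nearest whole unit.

Q* ≈ 6,330 sub-assemblies

Annual demand D = 882 × 240 = 211,680.
Production build-up factor (1 − d/p) = 1 − 882/4,280 = 0.7939.
Q* = √(2DS / (H(1 − d/p))) = √(2 × 211,680 × 819 / (10.9 × 0.7939)).
= √(346,731,840 / 8.6538) ≈ 6329.856.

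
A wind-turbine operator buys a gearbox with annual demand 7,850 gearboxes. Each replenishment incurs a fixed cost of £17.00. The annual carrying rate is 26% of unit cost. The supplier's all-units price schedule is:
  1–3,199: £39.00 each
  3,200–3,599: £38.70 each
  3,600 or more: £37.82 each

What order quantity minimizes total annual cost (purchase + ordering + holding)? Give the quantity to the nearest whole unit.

Q* ≈ 162 gearboxes

Holding cost per unit per year at price C is H = 0.26·C.
For each price level, check whether its EOQ is feasible; otherwise the best quantity at that price is the breakpoint.
EOQ at £39.00 = 162.2 (feasible in tier 1): TC = 7,850×£39.00 + (7,850/162.2)×17 + (162.2/2)×0.26×£39.00 = £307,795.10.
EOQ at £38.70 = 162.9 < 3200, so use break Q=3200: TC = 7,850×£38.70 + (7,850/3200.0)×17 + (3200.0/2)×0.26×£38.70 = £319,935.90.
EOQ at £37.82 = 164.8 < 3600, so use break Q=3600: TC = 7,850×£37.82 + (7,850/3600.0)×17 + (3600.0/2)×0.26×£37.82 = £314,623.83.
Lowest total cost is £307,795.10 at Q = 162.2.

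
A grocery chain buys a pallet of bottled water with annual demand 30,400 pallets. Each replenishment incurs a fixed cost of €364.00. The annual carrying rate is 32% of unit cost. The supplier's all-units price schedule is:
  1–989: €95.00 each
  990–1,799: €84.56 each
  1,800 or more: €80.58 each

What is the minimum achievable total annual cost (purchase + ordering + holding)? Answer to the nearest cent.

TC* ≈ €2,478,986.60

Holding cost per unit per year at price C is H = 0.32·C.
For each price level, check whether its EOQ is feasible; otherwise the best quantity at that price is the breakpoint.
EOQ at €95.00 = 853.2 (feasible in tier 1): TC = 30,400×€95.00 + (30,400/853.2)×364 + (853.2/2)×0.32×€95.00 = €2,913,938.17.
EOQ at €84.56 = 904.4 < 990, so use break Q=990: TC = 30,400×€84.56 + (30,400/990.0)×364 + (990.0/2)×0.32×€84.56 = €2,595,195.68.
EOQ at €80.58 = 926.4 < 1800, so use break Q=1800: TC = 30,400×€80.58 + (30,400/1800.0)×364 + (1800.0/2)×0.32×€80.58 = €2,478,986.60.
Lowest total cost among the candidates is at Q = 1800.0.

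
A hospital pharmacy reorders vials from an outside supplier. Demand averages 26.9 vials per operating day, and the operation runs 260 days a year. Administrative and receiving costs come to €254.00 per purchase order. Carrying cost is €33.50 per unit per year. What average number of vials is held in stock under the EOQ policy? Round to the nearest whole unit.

Average inventory ≈ 163 vials

Annual demand D = 26.9 × 260 = 6,994.
EOQ = √(2DS/H) = √(2 × 6,994 × 254 / 33.5) ≈ 325.67.
Average inventory = Q*/2 ≈ 325.67 / 2 = 162.833.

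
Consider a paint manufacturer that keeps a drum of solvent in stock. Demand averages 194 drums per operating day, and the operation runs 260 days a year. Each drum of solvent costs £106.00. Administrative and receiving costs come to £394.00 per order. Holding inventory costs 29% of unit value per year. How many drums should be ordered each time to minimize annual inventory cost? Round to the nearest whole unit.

Annual demand D = 194 × 260 = 50,440.
Holding cost H = 0.29 × £106.00 = £30.7400 per unit per year.
EOQ = √(2DS / H) = √(2 × 50,440 × 394 / 30.74).
= √(39,746,720 / 30.74) = √1,292,996.7469 ≈ 1137.100.

Q* ≈ 1,137 drums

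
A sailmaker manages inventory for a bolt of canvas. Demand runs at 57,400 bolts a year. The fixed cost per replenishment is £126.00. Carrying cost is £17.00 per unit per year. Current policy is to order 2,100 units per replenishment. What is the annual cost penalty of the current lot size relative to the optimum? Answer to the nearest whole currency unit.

Extra cost ≈ £5,613 per year

EOQ = √(2DS/H) = √(2 × 57,400 × 126 / 17) ≈ 922.43.
Cost at Q* = (D/Q*)S + (Q*/2)H = √(2DSH) ≈ £15,681.25.
Cost at Q = 2,100: (57,400/2,100)×126 + (2,100/2)×17 = £3,444.00 + £17,850.00 = £21,294.00.
Excess = £21,294.00 − £15,681.25 = £5,612.75.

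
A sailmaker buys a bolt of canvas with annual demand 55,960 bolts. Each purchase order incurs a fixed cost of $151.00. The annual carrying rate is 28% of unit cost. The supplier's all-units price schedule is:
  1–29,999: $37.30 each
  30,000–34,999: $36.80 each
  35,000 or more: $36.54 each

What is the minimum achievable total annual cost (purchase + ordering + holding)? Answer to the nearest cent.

TC* ≈ $2,100,593.43

Holding cost per unit per year at price C is H = 0.28·C.
Candidates are each tier's EOQ (if it falls in that tier) and each price-break quantity.
EOQ at $37.30 = 1272.1 (feasible in tier 1): TC = 55,960×$37.30 + (55,960/1272.1)×151 + (1272.1/2)×0.28×$37.30 = $2,100,593.43.
EOQ at $36.80 = 1280.7 < 30000, so use break Q=30000: TC = 55,960×$36.80 + (55,960/30000.0)×151 + (30000.0/2)×0.28×$36.80 = $2,214,169.67.
EOQ at $36.54 = 1285.2 < 35000, so use break Q=35000: TC = 55,960×$36.54 + (55,960/35000.0)×151 + (35000.0/2)×0.28×$36.54 = $2,224,065.83.
Lowest total cost among the candidates is at Q = 1272.1.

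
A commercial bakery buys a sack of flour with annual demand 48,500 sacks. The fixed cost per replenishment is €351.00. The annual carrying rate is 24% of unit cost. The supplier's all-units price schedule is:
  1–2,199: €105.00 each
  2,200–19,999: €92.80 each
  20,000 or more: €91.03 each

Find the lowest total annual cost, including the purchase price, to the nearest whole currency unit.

Holding cost per unit per year at price C is H = 0.24·C.
Candidates are each tier's EOQ (if it falls in that tier) and each price-break quantity.
EOQ at €105.00 = 1162.4 (feasible in tier 1): TC = 48,500×€105.00 + (48,500/1162.4)×351 + (1162.4/2)×0.24×€105.00 = €5,121,791.37.
EOQ at €92.80 = 1236.4 < 2200, so use break Q=2200: TC = 48,500×€92.80 + (48,500/2200.0)×351 + (2200.0/2)×0.24×€92.80 = €4,533,037.15.
EOQ at €91.03 = 1248.4 < 20000, so use break Q=20000: TC = 48,500×€91.03 + (48,500/20000.0)×351 + (20000.0/2)×0.24×€91.03 = €4,634,278.17.
Lowest total cost among the candidates is at Q = 2200.0.

TC* ≈ €4,533,037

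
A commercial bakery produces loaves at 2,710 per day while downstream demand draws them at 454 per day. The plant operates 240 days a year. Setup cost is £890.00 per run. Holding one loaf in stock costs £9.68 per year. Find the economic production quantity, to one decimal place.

Annual demand D = 454 × 240 = 108,960.
Production build-up factor (1 − d/p) = 1 − 454/2,710 = 0.8325.
Q* = √(2DS / (H(1 − d/p))) = √(2 × 108,960 × 890 / (9.68 × 0.8325)).
= √(193,948,800 / 8.0583) ≈ 4905.926.

Q* ≈ 4,905.9 loaves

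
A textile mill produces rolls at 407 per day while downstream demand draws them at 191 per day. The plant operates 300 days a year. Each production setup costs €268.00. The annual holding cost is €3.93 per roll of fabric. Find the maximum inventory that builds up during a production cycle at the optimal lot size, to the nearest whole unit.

Annual demand D = 191 × 300 = 57,300.
Production build-up factor (1 − d/p) = 1 − 191/407 = 0.5307.
Q* = √(2DS / (H(1 − d/p))) = √(2 × 57,300 × 268 / (3.93 × 0.5307)).
= √(30,712,800 / 2.0857) ≈ 3837.371.
Maximum inventory = Q*(1 − d/p) = 3837.371 × 0.5307 ≈ 2036.541.

I_max ≈ 2,037 rolls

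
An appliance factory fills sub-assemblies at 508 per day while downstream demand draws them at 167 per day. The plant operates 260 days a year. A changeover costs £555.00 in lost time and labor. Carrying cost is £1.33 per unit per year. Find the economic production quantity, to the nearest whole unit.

Annual demand D = 167 × 260 = 43,420.
Production build-up factor (1 − d/p) = 1 − 167/508 = 0.6713.
Q* = √(2DS / (H(1 − d/p))) = √(2 × 43,420 × 555 / (1.33 × 0.6713)).
= √(48,196,200 / 0.8928) ≈ 7347.426.

Q* ≈ 7,347 sub-assemblies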